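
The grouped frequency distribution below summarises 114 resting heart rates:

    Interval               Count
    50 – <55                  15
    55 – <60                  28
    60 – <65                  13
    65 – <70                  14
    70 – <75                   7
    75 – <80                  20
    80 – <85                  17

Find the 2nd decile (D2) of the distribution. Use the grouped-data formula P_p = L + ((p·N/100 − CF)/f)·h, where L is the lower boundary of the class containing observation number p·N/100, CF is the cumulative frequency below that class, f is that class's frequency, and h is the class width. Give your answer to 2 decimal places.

N = 114; target position k = 20/100 · 114 = 22.8.
Cumulative frequencies: 15, 43, 56, 70, 77, 97, 114.
Observation 22.8 falls in the class 55 – <60.
L = 55, CF = 15, f = 28, h = 5.
P20 = 55 + ((22.8 − 15)/28)·5 = 55 + 1.39286 = 56.3929.

56.39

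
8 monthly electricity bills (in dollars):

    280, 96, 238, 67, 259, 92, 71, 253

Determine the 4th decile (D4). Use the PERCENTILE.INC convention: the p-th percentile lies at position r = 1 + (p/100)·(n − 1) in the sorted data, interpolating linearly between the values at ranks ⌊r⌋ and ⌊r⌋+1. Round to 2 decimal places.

Sorted: 67, 71, 92, 96, 238, 253, 259, 280.
n = 8.
r = 1 + (40/100)·(8 − 1) = 1 + 2.8 = 3.8.
Rank 3 is 92 and rank 4 is 96.
Interpolate: 92 + 0.8·(96 − 92) = 92 + 0.8·4 = 95.2.

95.20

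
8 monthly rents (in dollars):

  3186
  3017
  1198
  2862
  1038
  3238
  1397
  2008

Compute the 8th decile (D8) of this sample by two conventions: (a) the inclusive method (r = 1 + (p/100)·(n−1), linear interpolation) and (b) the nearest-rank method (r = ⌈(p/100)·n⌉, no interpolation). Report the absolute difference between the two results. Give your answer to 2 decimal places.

Sorted: 1038, 1198, 1397, 2008, 2862, 3017, 3186, 3238.
n = 8.
(a) r = 6.6; between ranks 6 (3017) and 7 (3186): 3118.4.
(b) the nearest-rank method: rank 7 → 3186.
|3118.4 − 3186| = 67.6.

67.60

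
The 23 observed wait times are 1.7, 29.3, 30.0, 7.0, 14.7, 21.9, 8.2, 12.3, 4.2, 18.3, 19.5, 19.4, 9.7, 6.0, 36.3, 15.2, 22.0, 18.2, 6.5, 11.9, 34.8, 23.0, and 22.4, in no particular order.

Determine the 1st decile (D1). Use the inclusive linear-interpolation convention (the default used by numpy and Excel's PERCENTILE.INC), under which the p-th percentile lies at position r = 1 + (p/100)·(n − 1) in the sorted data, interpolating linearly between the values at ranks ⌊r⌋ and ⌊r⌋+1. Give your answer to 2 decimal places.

6.10

Sorted: 1.7, 4.2, 6.0, 6.5, 7.0, 8.2, 9.7, 11.9, 12.3, 14.7, 15.2, 18.2, 18.3, 19.4, 19.5, 21.9, 22.0, 22.4, 23.0, 29.3, 30.0, 34.8, 36.3.
n = 23.
r = 1 + (10/100)·(23 − 1) = 1 + 2.2 = 3.2.
Rank 3 is 6.0 and rank 4 is 6.5.
Interpolate: 6.0 + 0.2·(6.5 − 6.0) = 6.0 + 0.2·0.5 = 6.1.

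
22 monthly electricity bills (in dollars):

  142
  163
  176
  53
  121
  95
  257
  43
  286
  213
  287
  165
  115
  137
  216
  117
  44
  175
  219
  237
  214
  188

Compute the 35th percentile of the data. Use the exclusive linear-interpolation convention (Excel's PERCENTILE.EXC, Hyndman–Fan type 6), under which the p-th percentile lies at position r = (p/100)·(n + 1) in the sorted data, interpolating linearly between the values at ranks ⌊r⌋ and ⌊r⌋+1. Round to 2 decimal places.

137.25

Sorted: 43, 44, 53, 95, 115, 117, 121, 137, 142, 163, 165, 175, 176, 188, 213, 214, 216, 219, 237, 257, 286, 287.
n = 22.
r = (35/100)·(22 + 1) = 8.05.
Rank 8 is 137 and rank 9 is 142.
Interpolate: 137 + 0.05·(142 − 137) = 137 + 0.05·5 = 137.25.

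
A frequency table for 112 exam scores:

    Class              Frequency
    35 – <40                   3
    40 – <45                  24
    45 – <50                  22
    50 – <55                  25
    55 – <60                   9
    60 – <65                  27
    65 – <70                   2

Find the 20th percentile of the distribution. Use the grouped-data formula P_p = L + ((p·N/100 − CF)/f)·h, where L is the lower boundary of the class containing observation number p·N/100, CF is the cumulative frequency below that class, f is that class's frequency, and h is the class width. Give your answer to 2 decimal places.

N = 112; target position k = 20/100 · 112 = 22.4.
Cumulative frequencies: 3, 27, 49, 74, 83, 110, 112.
Observation 22.4 falls in the class 40 – <45.
L = 40, CF = 3, f = 24, h = 5.
P20 = 40 + ((22.4 − 3)/24)·5 = 40 + 4.04167 = 44.0417.

44.04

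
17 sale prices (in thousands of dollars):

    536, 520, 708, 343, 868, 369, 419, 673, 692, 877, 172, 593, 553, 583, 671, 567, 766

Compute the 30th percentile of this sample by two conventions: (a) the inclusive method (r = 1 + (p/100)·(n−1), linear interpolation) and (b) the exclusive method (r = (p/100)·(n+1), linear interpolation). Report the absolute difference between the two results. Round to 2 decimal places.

6.40

Sorted: 172, 343, 369, 419, 520, 536, 553, 567, 583, 593, 671, 673, 692, 708, 766, 868, 877.
n = 17.
(a) r = 5.8; between ranks 5 (520) and 6 (536): 532.8.
(b) r = 5.4; between ranks 5 (520) and 6 (536): 526.4.
|532.8 − 526.4| = 6.4.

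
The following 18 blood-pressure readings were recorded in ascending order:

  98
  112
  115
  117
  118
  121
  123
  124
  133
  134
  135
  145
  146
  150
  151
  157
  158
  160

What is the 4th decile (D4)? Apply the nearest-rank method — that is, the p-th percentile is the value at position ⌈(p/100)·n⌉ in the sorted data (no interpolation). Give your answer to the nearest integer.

124

n = 18.
Position = ⌈40/100 · 18⌉ = ⌈7.2⌉ = 8.
The value at rank 8 is 124.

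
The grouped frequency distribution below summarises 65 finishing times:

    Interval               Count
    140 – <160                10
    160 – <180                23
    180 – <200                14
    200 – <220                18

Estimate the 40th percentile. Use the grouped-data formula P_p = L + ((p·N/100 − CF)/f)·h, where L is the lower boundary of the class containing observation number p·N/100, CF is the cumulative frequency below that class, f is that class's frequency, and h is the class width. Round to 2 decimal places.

N = 65; target position k = 40/100 · 65 = 26.
Cumulative frequencies: 10, 33, 47, 65.
Observation 26 falls in the class 160 – <180.
L = 160, CF = 10, f = 23, h = 20.
P40 = 160 + ((26 − 10)/23)·20 = 160 + 13.913 = 173.913.

173.91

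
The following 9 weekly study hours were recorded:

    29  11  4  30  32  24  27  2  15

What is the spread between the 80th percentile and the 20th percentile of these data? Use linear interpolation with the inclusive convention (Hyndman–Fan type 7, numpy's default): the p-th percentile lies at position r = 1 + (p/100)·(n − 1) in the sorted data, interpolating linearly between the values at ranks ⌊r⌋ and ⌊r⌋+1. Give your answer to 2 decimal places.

Sorted: 2, 4, 11, 15, 24, 27, 29, 30, 32.
n = 9.
P20: r = 2.6; ranks 2–3 are 4, 11; interpolating gives 8.2.
P80: r = 7.4; ranks 7–8 are 29, 30; interpolating gives 29.4.
Difference: 29.4 − 8.2 = 21.2.

21.20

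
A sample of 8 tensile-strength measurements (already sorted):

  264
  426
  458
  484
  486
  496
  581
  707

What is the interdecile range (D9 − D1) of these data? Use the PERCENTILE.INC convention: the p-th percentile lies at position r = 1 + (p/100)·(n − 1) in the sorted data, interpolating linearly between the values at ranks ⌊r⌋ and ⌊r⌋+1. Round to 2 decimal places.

n = 8.
P10: r = 1.7; ranks 1–2 are 264, 426; interpolating gives 377.4.
P90: r = 7.3; ranks 7–8 are 581, 707; interpolating gives 618.8.
Difference: 618.8 − 377.4 = 241.4.

241.40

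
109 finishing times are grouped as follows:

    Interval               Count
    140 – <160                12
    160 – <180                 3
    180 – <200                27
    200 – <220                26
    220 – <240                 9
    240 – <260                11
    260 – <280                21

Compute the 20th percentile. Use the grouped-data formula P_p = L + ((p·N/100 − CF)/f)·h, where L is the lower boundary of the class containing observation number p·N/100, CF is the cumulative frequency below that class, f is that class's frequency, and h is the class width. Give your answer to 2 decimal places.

185.04

N = 109; target position k = 20/100 · 109 = 21.8.
Cumulative frequencies: 12, 15, 42, 68, 77, 88, 109.
Observation 21.8 falls in the class 180 – <200.
L = 180, CF = 15, f = 27, h = 20.
P20 = 180 + ((21.8 − 15)/27)·20 = 180 + 5.03704 = 185.037.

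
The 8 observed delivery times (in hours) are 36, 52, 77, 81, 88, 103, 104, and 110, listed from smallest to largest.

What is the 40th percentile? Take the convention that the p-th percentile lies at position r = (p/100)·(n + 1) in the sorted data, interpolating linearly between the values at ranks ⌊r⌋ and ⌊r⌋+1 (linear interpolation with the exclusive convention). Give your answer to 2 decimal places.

79.40

n = 8.
r = (40/100)·(8 + 1) = 3.6.
Rank 3 is 77 and rank 4 is 81.
Interpolate: 77 + 0.6·(81 − 77) = 77 + 0.6·4 = 79.4.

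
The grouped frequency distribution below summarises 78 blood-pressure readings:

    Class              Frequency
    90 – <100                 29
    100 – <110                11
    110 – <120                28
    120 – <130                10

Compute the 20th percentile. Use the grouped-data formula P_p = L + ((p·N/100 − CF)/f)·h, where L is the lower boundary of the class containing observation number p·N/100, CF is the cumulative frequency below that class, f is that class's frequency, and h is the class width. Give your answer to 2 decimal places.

95.38

N = 78; target position k = 20/100 · 78 = 15.6.
Cumulative frequencies: 29, 40, 68, 78.
Observation 15.6 falls in the class 90 – <100.
L = 90, CF = 0, f = 29, h = 10.
P20 = 90 + ((15.6 − 0)/29)·10 = 90 + 5.37931 = 95.3793.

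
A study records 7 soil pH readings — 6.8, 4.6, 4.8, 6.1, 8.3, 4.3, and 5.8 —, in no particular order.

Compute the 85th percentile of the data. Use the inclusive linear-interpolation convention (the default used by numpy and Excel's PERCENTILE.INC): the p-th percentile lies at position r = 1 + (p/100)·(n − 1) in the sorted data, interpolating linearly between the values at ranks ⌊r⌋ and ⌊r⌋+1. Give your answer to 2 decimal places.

Sorted: 4.3, 4.6, 4.8, 5.8, 6.1, 6.8, 8.3.
n = 7.
r = 1 + (85/100)·(7 − 1) = 1 + 5.1 = 6.1.
Rank 6 is 6.8 and rank 7 is 8.3.
Interpolate: 6.8 + 0.1·(8.3 − 6.8) = 6.8 + 0.1·1.5 = 6.95.

6.95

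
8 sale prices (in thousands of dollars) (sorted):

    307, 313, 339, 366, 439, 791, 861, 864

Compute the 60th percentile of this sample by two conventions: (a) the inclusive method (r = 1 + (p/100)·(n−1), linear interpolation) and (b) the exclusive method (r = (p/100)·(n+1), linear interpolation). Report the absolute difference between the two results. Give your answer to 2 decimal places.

n = 8.
(a) r = 5.2; between ranks 5 (439) and 6 (791): 509.4.
(b) r = 5.4; between ranks 5 (439) and 6 (791): 579.8.
|509.4 − 579.8| = 70.4.

70.40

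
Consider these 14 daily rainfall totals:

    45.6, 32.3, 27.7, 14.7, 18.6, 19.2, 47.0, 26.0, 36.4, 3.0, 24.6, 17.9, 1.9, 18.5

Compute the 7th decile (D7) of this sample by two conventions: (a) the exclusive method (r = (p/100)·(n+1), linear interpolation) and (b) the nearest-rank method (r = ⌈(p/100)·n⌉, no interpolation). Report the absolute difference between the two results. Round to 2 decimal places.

2.30

Sorted: 1.9, 3.0, 14.7, 17.9, 18.5, 18.6, 19.2, 24.6, 26.0, 27.7, 32.3, 36.4, 45.6, 47.0.
n = 14.
(a) r = 10.5; between ranks 10 (27.7) and 11 (32.3): 30.
(b) the nearest-rank method: rank 10 → 27.7.
|30 − 27.7| = 2.3.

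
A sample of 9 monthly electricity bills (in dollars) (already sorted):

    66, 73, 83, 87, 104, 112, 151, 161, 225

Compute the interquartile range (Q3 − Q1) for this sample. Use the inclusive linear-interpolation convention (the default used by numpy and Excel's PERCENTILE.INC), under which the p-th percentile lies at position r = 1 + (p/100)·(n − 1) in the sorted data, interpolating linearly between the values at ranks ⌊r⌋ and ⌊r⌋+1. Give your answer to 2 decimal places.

68.00

n = 9.
P25: r = 3 (integer) → 83.
P75: r = 7 (integer) → 151.
Difference: 151 − 83 = 68.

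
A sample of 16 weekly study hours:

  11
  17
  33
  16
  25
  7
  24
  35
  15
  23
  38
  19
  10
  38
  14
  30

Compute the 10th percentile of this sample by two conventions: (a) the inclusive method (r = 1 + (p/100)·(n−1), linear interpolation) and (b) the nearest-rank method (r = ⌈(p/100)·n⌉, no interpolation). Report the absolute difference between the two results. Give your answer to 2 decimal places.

Sorted: 7, 10, 11, 14, 15, 16, 17, 19, 23, 24, 25, 30, 33, 35, 38, 38.
n = 16.
(a) r = 2.5; between ranks 2 (10) and 3 (11): 10.5.
(b) the nearest-rank method: rank 2 → 10.
|10.5 − 10| = 0.5.

0.50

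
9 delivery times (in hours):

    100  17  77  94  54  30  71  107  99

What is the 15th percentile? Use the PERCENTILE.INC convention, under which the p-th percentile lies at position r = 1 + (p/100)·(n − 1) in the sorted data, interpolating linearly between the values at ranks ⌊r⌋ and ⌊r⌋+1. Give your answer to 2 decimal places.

Sorted: 17, 30, 54, 71, 77, 94, 99, 100, 107.
n = 9.
r = 1 + (15/100)·(9 − 1) = 1 + 1.2 = 2.2.
Rank 2 is 30 and rank 3 is 54.
Interpolate: 30 + 0.2·(54 − 30) = 30 + 0.2·24 = 34.8.

34.80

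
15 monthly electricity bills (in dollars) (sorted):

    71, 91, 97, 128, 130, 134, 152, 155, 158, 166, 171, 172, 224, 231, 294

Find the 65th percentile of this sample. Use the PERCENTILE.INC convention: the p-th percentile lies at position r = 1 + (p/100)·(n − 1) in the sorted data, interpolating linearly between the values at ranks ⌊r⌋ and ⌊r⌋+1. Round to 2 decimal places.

166.50

n = 15.
r = 1 + (65/100)·(15 − 1) = 1 + 9.1 = 10.1.
Rank 10 is 166 and rank 11 is 171.
Interpolate: 166 + 0.1·(171 − 166) = 166 + 0.1·5 = 166.5.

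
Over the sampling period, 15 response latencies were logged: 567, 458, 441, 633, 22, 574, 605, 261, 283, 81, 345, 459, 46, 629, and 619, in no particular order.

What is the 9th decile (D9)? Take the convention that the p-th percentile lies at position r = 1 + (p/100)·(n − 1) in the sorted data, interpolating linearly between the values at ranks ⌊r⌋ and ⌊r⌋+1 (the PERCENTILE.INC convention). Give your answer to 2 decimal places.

Sorted: 22, 46, 81, 261, 283, 345, 441, 458, 459, 567, 574, 605, 619, 629, 633.
n = 15.
r = 1 + (90/100)·(15 − 1) = 1 + 12.6 = 13.6.
Rank 13 is 619 and rank 14 is 629.
Interpolate: 619 + 0.6·(629 − 619) = 619 + 0.6·10 = 625.

625.00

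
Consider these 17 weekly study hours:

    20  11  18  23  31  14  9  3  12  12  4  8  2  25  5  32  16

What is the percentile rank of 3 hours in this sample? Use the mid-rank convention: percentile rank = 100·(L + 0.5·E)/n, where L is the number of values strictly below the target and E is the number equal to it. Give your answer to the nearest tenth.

Sorted: 2, 3, 4, 5, 8, 9, 11, 12, 12, 14, 16, 18, 20, 23, 25, 31, 32.
Count below 3: L = 1; count equal: E = 1; n = 17.
Percentile rank = 100·(1 + 0.5·1)/17 = 100·1.5/17 = 8.824.

8.8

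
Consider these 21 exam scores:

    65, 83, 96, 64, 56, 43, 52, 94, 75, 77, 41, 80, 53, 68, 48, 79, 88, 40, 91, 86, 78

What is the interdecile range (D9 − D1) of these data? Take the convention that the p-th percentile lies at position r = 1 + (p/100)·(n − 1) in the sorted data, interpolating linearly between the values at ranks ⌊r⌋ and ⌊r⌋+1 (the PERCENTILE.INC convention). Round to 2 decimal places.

Sorted: 40, 41, 43, 48, 52, 53, 56, 64, 65, 68, 75, 77, 78, 79, 80, 83, 86, 88, 91, 94, 96.
n = 21.
P10: r = 3 (integer) → 43.
P90: r = 19 (integer) → 91.
Difference: 91 − 43 = 48.

48.00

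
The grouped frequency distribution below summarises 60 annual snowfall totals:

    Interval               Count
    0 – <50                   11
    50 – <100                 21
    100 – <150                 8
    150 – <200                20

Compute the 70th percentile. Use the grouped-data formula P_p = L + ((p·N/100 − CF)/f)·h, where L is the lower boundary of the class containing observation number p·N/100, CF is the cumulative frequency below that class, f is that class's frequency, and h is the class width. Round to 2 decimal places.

N = 60; target position k = 70/100 · 60 = 42.
Cumulative frequencies: 11, 32, 40, 60.
Observation 42 falls in the class 150 – <200.
L = 150, CF = 40, f = 20, h = 50.
P70 = 150 + ((42 − 40)/20)·50 = 150 + 5 = 155.

155.00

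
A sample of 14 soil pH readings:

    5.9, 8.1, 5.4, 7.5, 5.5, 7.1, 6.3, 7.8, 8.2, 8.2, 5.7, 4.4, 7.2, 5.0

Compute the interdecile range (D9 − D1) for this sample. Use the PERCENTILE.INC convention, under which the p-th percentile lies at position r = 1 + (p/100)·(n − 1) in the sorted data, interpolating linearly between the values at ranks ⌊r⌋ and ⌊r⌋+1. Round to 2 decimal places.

Sorted: 4.4, 5.0, 5.4, 5.5, 5.7, 5.9, 6.3, 7.1, 7.2, 7.5, 7.8, 8.1, 8.2, 8.2.
n = 14.
P10: r = 2.3; ranks 2–3 are 5.0, 5.4; interpolating gives 5.12.
P90: r = 12.7; ranks 12–13 are 8.1, 8.2; interpolating gives 8.17.
Difference: 8.17 − 5.12 = 3.05.

3.05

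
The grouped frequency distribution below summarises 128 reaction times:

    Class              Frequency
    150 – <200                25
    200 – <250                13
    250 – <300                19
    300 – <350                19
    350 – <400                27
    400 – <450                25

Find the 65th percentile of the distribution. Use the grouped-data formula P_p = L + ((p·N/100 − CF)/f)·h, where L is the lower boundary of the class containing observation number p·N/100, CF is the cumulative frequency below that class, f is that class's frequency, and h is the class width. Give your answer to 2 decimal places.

363.33

N = 128; target position k = 65/100 · 128 = 83.2.
Cumulative frequencies: 25, 38, 57, 76, 103, 128.
Observation 83.2 falls in the class 350 – <400.
L = 350, CF = 76, f = 27, h = 50.
P65 = 350 + ((83.2 − 76)/27)·50 = 350 + 13.3333 = 363.333.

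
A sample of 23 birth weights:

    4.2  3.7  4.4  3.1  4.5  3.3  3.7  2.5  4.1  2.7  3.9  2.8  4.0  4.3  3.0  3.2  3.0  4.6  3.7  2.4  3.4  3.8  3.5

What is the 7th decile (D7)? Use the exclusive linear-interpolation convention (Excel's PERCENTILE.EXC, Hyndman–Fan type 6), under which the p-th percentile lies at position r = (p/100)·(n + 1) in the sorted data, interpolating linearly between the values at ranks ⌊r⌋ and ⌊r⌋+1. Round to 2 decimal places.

Sorted: 2.4, 2.5, 2.7, 2.8, 3.0, 3.0, 3.1, 3.2, 3.3, 3.4, 3.5, 3.7, 3.7, 3.7, 3.8, 3.9, 4.0, 4.1, 4.2, 4.3, 4.4, 4.5, 4.6.
n = 23.
r = (70/100)·(23 + 1) = 16.8.
Rank 16 is 3.9 and rank 17 is 4.0.
Interpolate: 3.9 + 0.8·(4.0 − 3.9) = 3.9 + 0.8·0.1 = 3.98.

3.98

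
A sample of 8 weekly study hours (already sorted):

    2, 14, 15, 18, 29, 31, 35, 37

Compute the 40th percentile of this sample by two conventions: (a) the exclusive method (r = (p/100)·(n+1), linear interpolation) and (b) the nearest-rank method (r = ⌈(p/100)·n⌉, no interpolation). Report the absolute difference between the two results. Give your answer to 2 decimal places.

n = 8.
(a) r = 3.6; between ranks 3 (15) and 4 (18): 16.8.
(b) the nearest-rank method: rank 4 → 18.
|16.8 − 18| = 1.2.

1.20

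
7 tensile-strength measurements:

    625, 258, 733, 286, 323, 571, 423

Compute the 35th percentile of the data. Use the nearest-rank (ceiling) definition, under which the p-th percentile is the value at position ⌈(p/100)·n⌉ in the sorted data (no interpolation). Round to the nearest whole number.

Sorted: 258, 286, 323, 423, 571, 625, 733.
n = 7.
Position = ⌈35/100 · 7⌉ = ⌈2.45⌉ = 3.
The value at rank 3 is 323.

323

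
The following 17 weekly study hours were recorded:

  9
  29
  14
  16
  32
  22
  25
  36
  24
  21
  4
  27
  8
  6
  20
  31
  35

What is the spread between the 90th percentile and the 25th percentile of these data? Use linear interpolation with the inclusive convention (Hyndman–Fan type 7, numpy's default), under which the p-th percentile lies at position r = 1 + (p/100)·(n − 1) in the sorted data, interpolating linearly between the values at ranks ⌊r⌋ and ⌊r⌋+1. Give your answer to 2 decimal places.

Sorted: 4, 6, 8, 9, 14, 16, 20, 21, 22, 24, 25, 27, 29, 31, 32, 35, 36.
n = 17.
P25: r = 5 (integer) → 14.
P90: r = 15.4; ranks 15–16 are 32, 35; interpolating gives 33.2.
Difference: 33.2 − 14 = 19.2.

19.20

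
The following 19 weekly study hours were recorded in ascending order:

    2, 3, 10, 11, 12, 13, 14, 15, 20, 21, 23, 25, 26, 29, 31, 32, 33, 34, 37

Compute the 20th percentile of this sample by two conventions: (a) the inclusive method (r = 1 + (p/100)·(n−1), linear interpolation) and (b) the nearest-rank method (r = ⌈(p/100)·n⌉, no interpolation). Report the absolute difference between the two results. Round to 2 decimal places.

n = 19.
(a) r = 4.6; between ranks 4 (11) and 5 (12): 11.6.
(b) the nearest-rank method: rank 4 → 11.
|11.6 − 11| = 0.6.

0.60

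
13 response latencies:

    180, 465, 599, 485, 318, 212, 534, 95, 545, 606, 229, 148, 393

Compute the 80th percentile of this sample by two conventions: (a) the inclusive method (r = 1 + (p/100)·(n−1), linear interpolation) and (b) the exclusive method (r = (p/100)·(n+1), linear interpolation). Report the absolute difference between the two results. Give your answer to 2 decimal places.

15.20

Sorted: 95, 148, 180, 212, 229, 318, 393, 465, 485, 534, 545, 599, 606.
n = 13.
(a) r = 10.6; between ranks 10 (534) and 11 (545): 540.6.
(b) r = 11.2; between ranks 11 (545) and 12 (599): 555.8.
|540.6 − 555.8| = 15.2.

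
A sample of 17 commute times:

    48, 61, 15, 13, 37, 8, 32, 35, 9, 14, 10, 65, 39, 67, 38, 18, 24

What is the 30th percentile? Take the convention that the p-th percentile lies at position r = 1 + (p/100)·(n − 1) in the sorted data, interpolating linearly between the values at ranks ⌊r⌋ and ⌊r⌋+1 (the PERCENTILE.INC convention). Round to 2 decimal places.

14.80

Sorted: 8, 9, 10, 13, 14, 15, 18, 24, 32, 35, 37, 38, 39, 48, 61, 65, 67.
n = 17.
r = 1 + (30/100)·(17 − 1) = 1 + 4.8 = 5.8.
Rank 5 is 14 and rank 6 is 15.
Interpolate: 14 + 0.8·(15 − 14) = 14 + 0.8·1 = 14.8.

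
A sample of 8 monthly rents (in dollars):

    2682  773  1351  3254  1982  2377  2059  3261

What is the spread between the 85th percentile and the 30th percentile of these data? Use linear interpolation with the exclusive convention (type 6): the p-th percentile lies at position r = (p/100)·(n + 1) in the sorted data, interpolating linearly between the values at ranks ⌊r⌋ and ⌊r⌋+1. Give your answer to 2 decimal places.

1465.85

Sorted: 773, 1351, 1982, 2059, 2377, 2682, 3254, 3261.
n = 8.
P30: r = 2.7; ranks 2–3 are 1351, 1982; interpolating gives 1792.7.
P85: r = 7.65; ranks 7–8 are 3254, 3261; interpolating gives 3258.55.
Difference: 3258.55 − 1792.7 = 1465.85.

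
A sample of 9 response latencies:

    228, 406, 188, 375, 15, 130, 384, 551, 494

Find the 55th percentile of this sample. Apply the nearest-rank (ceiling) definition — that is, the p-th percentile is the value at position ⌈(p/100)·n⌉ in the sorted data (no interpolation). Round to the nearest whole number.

Sorted: 15, 130, 188, 228, 375, 384, 406, 494, 551.
n = 9.
Position = ⌈55/100 · 9⌉ = ⌈4.95⌉ = 5.
The value at rank 5 is 375.

375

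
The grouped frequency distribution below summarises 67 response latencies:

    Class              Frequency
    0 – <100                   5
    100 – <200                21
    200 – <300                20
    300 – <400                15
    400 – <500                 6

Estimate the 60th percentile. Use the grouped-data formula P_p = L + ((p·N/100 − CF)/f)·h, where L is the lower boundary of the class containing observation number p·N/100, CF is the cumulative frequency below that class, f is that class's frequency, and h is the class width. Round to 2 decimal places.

N = 67; target position k = 60/100 · 67 = 40.2.
Cumulative frequencies: 5, 26, 46, 61, 67.
Observation 40.2 falls in the class 200 – <300.
L = 200, CF = 26, f = 20, h = 100.
P60 = 200 + ((40.2 − 26)/20)·100 = 200 + 71 = 271.

271.00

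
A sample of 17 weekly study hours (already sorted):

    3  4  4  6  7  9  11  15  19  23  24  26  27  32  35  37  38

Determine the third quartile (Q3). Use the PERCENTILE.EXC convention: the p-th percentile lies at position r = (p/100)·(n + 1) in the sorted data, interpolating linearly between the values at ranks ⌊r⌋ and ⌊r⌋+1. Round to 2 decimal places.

29.50

n = 17.
r = (75/100)·(17 + 1) = 13.5.
Rank 13 is 27 and rank 14 is 32.
Interpolate: 27 + 0.5·(32 − 27) = 27 + 0.5·5 = 29.5.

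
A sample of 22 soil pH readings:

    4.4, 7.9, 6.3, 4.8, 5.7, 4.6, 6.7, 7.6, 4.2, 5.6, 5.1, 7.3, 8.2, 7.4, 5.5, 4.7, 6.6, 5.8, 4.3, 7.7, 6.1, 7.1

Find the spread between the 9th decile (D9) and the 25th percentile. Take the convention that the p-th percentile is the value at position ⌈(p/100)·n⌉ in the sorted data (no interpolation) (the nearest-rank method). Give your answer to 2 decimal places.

2.90

Sorted: 4.2, 4.3, 4.4, 4.6, 4.7, 4.8, 5.1, 5.5, 5.6, 5.7, 5.8, 6.1, 6.3, 6.6, 6.7, 7.1, 7.3, 7.4, 7.6, 7.7, 7.9, 8.2.
n = 22.
P25: rank ⌈25/100·22⌉ = 6 → 4.8.
P90: rank ⌈90/100·22⌉ = 20 → 7.7.
Difference: 7.7 − 4.8 = 2.9.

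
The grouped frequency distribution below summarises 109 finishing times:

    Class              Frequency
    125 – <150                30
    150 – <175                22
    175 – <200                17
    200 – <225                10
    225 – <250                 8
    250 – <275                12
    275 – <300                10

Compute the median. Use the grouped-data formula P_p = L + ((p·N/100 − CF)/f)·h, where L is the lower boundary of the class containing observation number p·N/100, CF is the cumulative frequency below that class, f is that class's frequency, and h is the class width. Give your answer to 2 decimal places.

N = 109; target position k = 50/100 · 109 = 54.5.
Cumulative frequencies: 30, 52, 69, 79, 87, 99, 109.
Observation 54.5 falls in the class 175 – <200.
L = 175, CF = 52, f = 17, h = 25.
P50 = 175 + ((54.5 − 52)/17)·25 = 175 + 3.67647 = 178.676.

178.68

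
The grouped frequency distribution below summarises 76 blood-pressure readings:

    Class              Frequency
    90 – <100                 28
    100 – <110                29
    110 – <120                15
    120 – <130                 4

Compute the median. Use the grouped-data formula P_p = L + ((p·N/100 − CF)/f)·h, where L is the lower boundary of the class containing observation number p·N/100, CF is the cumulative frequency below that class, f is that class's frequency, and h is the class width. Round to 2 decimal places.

N = 76; target position k = 50/100 · 76 = 38.
Cumulative frequencies: 28, 57, 72, 76.
Observation 38 falls in the class 100 – <110.
L = 100, CF = 28, f = 29, h = 10.
P50 = 100 + ((38 − 28)/29)·10 = 100 + 3.44828 = 103.448.

103.45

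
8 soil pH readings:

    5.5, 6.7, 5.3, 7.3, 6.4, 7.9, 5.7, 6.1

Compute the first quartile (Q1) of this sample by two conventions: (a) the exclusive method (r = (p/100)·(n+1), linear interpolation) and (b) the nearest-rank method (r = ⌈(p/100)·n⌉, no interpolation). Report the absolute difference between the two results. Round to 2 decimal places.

Sorted: 5.3, 5.5, 5.7, 6.1, 6.4, 6.7, 7.3, 7.9.
n = 8.
(a) r = 2.25; between ranks 2 (5.5) and 3 (5.7): 5.55.
(b) the nearest-rank method: rank 2 → 5.5.
|5.55 − 5.5| = 0.05.

0.05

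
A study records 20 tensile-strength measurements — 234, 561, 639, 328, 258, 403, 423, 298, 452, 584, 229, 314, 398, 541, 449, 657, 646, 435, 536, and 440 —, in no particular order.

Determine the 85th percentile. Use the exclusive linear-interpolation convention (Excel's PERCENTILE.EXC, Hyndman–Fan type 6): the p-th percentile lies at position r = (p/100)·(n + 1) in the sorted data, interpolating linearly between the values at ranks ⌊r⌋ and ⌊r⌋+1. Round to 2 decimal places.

630.75

Sorted: 229, 234, 258, 298, 314, 328, 398, 403, 423, 435, 440, 449, 452, 536, 541, 561, 584, 639, 646, 657.
n = 20.
r = (85/100)·(20 + 1) = 17.85.
Rank 17 is 584 and rank 18 is 639.
Interpolate: 584 + 0.85·(639 − 584) = 584 + 0.85·55 = 630.75.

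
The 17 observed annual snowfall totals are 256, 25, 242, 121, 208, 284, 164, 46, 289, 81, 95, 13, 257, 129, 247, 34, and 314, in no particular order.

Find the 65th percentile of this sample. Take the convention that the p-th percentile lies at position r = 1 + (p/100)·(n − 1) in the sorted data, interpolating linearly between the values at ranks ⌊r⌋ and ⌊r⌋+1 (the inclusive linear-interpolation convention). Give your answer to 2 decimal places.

244.00

Sorted: 13, 25, 34, 46, 81, 95, 121, 129, 164, 208, 242, 247, 256, 257, 284, 289, 314.
n = 17.
r = 1 + (65/100)·(17 − 1) = 1 + 10.4 = 11.4.
Rank 11 is 242 and rank 12 is 247.
Interpolate: 242 + 0.4·(247 − 242) = 242 + 0.4·5 = 244.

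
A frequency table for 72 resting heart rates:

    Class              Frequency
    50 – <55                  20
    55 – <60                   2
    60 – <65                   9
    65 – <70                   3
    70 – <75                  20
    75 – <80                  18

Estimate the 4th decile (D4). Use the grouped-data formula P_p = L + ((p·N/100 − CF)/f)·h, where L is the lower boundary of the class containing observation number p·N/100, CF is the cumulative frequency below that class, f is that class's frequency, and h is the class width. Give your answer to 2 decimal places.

N = 72; target position k = 40/100 · 72 = 28.8.
Cumulative frequencies: 20, 22, 31, 34, 54, 72.
Observation 28.8 falls in the class 60 – <65.
L = 60, CF = 22, f = 9, h = 5.
P40 = 60 + ((28.8 − 22)/9)·5 = 60 + 3.77778 = 63.7778.

63.78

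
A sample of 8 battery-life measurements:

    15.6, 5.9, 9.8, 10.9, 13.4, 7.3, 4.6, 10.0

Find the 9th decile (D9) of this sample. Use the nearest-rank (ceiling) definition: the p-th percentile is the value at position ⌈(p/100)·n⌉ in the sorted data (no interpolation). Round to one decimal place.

Sorted: 4.6, 5.9, 7.3, 9.8, 10.0, 10.9, 13.4, 15.6.
n = 8.
Position = ⌈90/100 · 8⌉ = ⌈7.2⌉ = 8.
The value at rank 8 is 15.6.

15.6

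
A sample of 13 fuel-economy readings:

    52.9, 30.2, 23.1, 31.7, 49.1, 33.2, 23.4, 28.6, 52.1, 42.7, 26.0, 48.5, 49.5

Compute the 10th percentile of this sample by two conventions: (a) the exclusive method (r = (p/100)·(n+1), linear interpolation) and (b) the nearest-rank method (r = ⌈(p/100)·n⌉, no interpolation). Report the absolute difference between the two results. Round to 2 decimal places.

0.18

Sorted: 23.1, 23.4, 26.0, 28.6, 30.2, 31.7, 33.2, 42.7, 48.5, 49.1, 49.5, 52.1, 52.9.
n = 13.
(a) r = 1.4; between ranks 1 (23.1) and 2 (23.4): 23.22.
(b) the nearest-rank method: rank 2 → 23.4.
|23.22 − 23.4| = 0.18.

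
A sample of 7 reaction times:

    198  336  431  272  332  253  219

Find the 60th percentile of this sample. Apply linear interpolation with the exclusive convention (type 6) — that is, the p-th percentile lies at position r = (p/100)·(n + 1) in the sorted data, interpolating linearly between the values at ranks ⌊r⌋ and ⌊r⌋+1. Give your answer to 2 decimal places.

Sorted: 198, 219, 253, 272, 332, 336, 431.
n = 7.
r = (60/100)·(7 + 1) = 4.8.
Rank 4 is 272 and rank 5 is 332.
Interpolate: 272 + 0.8·(332 − 272) = 272 + 0.8·60 = 320.

320.00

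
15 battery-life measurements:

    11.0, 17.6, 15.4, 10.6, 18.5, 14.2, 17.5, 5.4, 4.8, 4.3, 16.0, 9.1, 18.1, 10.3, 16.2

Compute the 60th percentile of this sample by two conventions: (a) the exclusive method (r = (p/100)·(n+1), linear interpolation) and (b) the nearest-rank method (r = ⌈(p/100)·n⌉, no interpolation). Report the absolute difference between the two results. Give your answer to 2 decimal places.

Sorted: 4.3, 4.8, 5.4, 9.1, 10.3, 10.6, 11.0, 14.2, 15.4, 16.0, 16.2, 17.5, 17.6, 18.1, 18.5.
n = 15.
(a) r = 9.6; between ranks 9 (15.4) and 10 (16.0): 15.76.
(b) the nearest-rank method: rank 9 → 15.4.
|15.76 − 15.4| = 0.36.

0.36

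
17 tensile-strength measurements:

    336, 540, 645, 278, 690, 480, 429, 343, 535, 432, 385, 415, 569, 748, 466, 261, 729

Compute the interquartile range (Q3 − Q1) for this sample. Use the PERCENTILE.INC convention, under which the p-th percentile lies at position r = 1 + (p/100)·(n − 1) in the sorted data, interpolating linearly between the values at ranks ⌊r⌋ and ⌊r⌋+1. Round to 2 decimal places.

Sorted: 261, 278, 336, 343, 385, 415, 429, 432, 466, 480, 535, 540, 569, 645, 690, 729, 748.
n = 17.
P25: r = 5 (integer) → 385.
P75: r = 13 (integer) → 569.
Difference: 569 − 385 = 184.

184.00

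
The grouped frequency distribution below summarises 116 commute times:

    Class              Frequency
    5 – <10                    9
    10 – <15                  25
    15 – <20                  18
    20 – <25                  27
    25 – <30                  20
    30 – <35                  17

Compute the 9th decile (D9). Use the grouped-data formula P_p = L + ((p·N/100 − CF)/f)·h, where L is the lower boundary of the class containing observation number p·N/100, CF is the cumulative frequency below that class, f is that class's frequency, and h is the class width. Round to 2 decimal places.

N = 116; target position k = 90/100 · 116 = 104.4.
Cumulative frequencies: 9, 34, 52, 79, 99, 116.
Observation 104.4 falls in the class 30 – <35.
L = 30, CF = 99, f = 17, h = 5.
P90 = 30 + ((104.4 − 99)/17)·5 = 30 + 1.58824 = 31.5882.

31.59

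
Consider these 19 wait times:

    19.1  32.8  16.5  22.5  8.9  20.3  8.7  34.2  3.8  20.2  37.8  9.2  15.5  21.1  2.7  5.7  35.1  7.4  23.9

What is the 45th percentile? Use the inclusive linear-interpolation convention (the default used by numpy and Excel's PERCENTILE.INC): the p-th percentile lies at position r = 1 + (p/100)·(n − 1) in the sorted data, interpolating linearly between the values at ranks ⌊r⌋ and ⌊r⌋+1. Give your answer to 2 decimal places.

Sorted: 2.7, 3.8, 5.7, 7.4, 8.7, 8.9, 9.2, 15.5, 16.5, 19.1, 20.2, 20.3, 21.1, 22.5, 23.9, 32.8, 34.2, 35.1, 37.8.
n = 19.
r = 1 + (45/100)·(19 − 1) = 1 + 8.1 = 9.1.
Rank 9 is 16.5 and rank 10 is 19.1.
Interpolate: 16.5 + 0.1·(19.1 − 16.5) = 16.5 + 0.1·2.6 = 16.76.

16.76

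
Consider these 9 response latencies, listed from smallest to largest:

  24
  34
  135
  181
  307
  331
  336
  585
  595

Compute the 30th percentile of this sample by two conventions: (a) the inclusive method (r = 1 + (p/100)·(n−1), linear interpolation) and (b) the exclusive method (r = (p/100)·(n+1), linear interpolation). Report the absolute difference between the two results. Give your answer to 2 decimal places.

18.40

n = 9.
(a) r = 3.4; between ranks 3 (135) and 4 (181): 153.4.
(b) r = 3 → value at rank 3 = 135.
|153.4 − 135| = 18.4.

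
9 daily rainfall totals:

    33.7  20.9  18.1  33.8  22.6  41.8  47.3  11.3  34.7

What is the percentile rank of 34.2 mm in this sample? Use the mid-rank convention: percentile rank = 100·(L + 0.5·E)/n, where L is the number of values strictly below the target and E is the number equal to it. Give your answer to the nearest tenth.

66.7

Sorted: 11.3, 18.1, 20.9, 22.6, 33.7, 33.8, 34.7, 41.8, 47.3.
Count below 34.2: L = 6; count equal: E = 0; n = 9.
Percentile rank = 100·(6 + 0.5·0)/9 = 100·6/9 = 66.67.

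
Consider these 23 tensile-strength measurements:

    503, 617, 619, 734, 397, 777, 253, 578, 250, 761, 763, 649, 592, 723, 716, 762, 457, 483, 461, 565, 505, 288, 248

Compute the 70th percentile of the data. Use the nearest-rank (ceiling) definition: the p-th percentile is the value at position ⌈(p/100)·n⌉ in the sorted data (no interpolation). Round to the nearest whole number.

716

Sorted: 248, 250, 253, 288, 397, 457, 461, 483, 503, 505, 565, 578, 592, 617, 619, 649, 716, 723, 734, 761, 762, 763, 777.
n = 23.
Position = ⌈70/100 · 23⌉ = ⌈16.1⌉ = 17.
The value at rank 17 is 716.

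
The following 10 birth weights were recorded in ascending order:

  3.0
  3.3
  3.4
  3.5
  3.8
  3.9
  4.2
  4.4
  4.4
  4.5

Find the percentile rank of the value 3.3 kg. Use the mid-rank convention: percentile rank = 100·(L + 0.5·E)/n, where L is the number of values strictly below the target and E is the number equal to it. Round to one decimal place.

Count below 3.3: L = 1; count equal: E = 1; n = 10.
Percentile rank = 100·(1 + 0.5·1)/10 = 100·1.5/10 = 15.

15.0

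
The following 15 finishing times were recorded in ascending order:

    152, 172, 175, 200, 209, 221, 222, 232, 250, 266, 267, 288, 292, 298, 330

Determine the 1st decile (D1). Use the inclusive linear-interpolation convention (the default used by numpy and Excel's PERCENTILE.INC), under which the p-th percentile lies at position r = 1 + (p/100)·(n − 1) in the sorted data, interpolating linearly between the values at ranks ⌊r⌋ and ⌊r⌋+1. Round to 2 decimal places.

173.20

n = 15.
r = 1 + (10/100)·(15 − 1) = 1 + 1.4 = 2.4.
Rank 2 is 172 and rank 3 is 175.
Interpolate: 172 + 0.4·(175 − 172) = 172 + 0.4·3 = 173.2.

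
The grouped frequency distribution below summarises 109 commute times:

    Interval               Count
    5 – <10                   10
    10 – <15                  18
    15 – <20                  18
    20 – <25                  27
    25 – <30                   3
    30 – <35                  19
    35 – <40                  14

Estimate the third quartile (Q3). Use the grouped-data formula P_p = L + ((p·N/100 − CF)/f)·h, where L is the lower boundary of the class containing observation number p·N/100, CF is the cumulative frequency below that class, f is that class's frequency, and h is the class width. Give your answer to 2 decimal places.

31.51

N = 109; target position k = 75/100 · 109 = 81.75.
Cumulative frequencies: 10, 28, 46, 73, 76, 95, 109.
Observation 81.75 falls in the class 30 – <35.
L = 30, CF = 76, f = 19, h = 5.
P75 = 30 + ((81.75 − 76)/19)·5 = 30 + 1.51316 = 31.5132.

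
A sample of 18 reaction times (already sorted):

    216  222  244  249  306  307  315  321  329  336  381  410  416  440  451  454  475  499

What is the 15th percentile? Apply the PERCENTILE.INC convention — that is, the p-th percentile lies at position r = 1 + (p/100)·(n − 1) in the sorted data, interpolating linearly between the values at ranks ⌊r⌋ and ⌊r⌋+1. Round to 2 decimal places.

n = 18.
r = 1 + (15/100)·(18 − 1) = 1 + 2.55 = 3.55.
Rank 3 is 244 and rank 4 is 249.
Interpolate: 244 + 0.55·(249 − 244) = 244 + 0.55·5 = 246.75.

246.75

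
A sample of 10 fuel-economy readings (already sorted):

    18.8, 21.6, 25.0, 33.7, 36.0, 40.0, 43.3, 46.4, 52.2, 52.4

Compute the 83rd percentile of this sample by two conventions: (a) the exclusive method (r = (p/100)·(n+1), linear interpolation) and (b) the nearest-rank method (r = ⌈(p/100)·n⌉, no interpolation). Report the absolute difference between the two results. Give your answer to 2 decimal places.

0.03

n = 10.
(a) r = 9.13; between ranks 9 (52.2) and 10 (52.4): 52.226.
(b) the nearest-rank method: rank 9 → 52.2.
|52.226 − 52.2| = 0.026.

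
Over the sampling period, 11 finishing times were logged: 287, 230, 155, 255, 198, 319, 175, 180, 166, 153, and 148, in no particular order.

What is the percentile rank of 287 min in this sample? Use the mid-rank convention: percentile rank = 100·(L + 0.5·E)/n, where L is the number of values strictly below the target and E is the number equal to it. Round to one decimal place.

86.4

Sorted: 148, 153, 155, 166, 175, 180, 198, 230, 255, 287, 319.
Count below 287: L = 9; count equal: E = 1; n = 11.
Percentile rank = 100·(9 + 0.5·1)/11 = 100·9.5/11 = 86.36.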